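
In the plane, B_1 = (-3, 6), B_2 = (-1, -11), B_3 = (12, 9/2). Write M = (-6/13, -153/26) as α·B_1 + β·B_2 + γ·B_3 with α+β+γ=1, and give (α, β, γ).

Signed area of the reference triangle: [B_1B_2B_3] = ½·((-3)·(-11−(9/2)) + (-1)·(9/2−6) + 12·(6−(-11))) = ½·(93/2 + 3/2 + 204) = 126.
[MB_2B_3] = ½·((-6/13)·(-11−(9/2)) + (-1)·(9/2−(-153/26)) + 12·(-153/26−(-11))) = ½·(93/13 − 135/13 + 798/13) = 378/13, so the B_1-coordinate is (378/13)/126 = 3/13.
[B_1MB_3] = ½·((-3)·(-153/26−(9/2)) + (-6/13)·(9/2−6) + 12·(6−(-153/26))) = ½·(405/13 + 9/13 + 1854/13) = 1134/13, so the B_2-coordinate is 9/13.
[B_1B_2M] = ½·((-3)·(-11−(-153/26)) + (-1)·(-153/26−6) + (-6/13)·(6−(-11))) = ½·(399/26 + 309/26 − 102/13) = 126/13, so the B_3-coordinate is 1/13.
Check: 3/13 + 9/13 + 1/13 = 1.

(3/13, 9/13, 1/13)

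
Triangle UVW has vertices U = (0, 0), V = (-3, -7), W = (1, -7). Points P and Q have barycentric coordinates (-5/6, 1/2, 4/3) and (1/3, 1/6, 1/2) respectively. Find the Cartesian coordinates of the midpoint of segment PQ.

(-1/12, -35/4)

Barycentric coordinates of the midpoint are the average: (-1/4, 1/3, 11/12).
Converting: (-1/4)·U + (1/3)·V + (11/12)·W = (-1/12, -35/4).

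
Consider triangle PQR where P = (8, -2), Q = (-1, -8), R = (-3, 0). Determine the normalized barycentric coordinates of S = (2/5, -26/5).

(1/5, 3/5, 1/5)

Signed area of the reference triangle: [PQR] = ½·(8·(-8−0) + (-1)·(0−(-2)) + (-3)·(-2−(-8))) = ½·(-64 − 2 − 18) = -42.
[SQR] = ½·((2/5)·(-8−0) + (-1)·(0−(-26/5)) + (-3)·(-26/5−(-8))) = ½·(-16/5 − 26/5 − 42/5) = -42/5, so the P-coordinate is (-42/5)/(-42) = 1/5.
[PSR] = ½·(8·(-26/5−0) + (2/5)·(0−(-2)) + (-3)·(-2−(-26/5))) = ½·(-208/5 + 4/5 − 48/5) = -126/5, so the Q-coordinate is 3/5.
[PQS] = ½·(8·(-8−(-26/5)) + (-1)·(-26/5−(-2)) + (2/5)·(-2−(-8))) = ½·(-112/5 + 16/5 + 12/5) = -42/5, so the R-coordinate is 1/5.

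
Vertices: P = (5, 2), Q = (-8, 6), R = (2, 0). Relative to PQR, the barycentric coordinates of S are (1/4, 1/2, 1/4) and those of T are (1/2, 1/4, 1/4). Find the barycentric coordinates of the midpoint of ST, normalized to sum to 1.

Since both coordinate triples sum to 1, the midpoint's barycentrics are the componentwise average.
(1/4+1/2)/2 = 3/8; similarly 3/8 and 1/4.

(3/8, 3/8, 1/4)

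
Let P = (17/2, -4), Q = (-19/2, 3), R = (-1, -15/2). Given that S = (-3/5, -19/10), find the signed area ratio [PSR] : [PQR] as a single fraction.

2/5

[PQR] = ½·((17/2)·(3−(-15/2)) + (-19/2)·(-15/2−(-4)) + (-1)·(-4−3)) = ½·(357/4 + 133/4 + 7) = 259/4.
[PSR] = ½·((17/2)·(-19/10−(-15/2)) + (-3/5)·(-15/2−(-4)) + (-1)·(-4−(-19/10))) = ½·(238/5 + 21/10 + 21/10) = 259/10, so the ratio is (259/10)/(259/4) = 2/5.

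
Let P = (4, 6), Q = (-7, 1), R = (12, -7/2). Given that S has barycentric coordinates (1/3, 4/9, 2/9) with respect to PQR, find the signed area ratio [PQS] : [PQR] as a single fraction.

The signed ratio [PQS]/[PQR] equals the barycentric coordinate of S at vertex R, which is 2/9.

2/9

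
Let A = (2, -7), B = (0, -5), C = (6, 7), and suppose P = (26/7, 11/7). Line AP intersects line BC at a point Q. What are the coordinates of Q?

Barycentric coordinates of P with respect to ABC: (1/7, 2/7, 4/7).
On side BC the A-coordinate is zero; dropping P's A-weight 1/7 and renormalizing the remaining 2/7 : 4/7 gives weights 1/3, 2/3 on B, C.
Q = (1/3)·(0, -5) + (2/3)·(6, 7) = (4, 3).

(4, 3)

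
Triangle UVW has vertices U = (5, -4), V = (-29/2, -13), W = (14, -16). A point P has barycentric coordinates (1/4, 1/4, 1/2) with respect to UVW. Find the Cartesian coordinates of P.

P = (1/4)·U + (1/4)·V + (1/2)·W.
x-coordinate: (1/4)·5 + (1/4)·(-29/2) + (1/2)·14 = 37/8.
y-coordinate: (1/4)·(-4) + (1/4)·(-13) + (1/2)·(-16) = -49/4.

(37/8, -49/4)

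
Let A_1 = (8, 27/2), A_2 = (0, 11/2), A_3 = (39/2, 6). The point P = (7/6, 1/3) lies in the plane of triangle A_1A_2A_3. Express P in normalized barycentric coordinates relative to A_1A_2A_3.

Signed area of the reference triangle: [A_1A_2A_3] = ½·(8·(11/2−6) + 0·(6−(27/2)) + (39/2)·(27/2−(11/2))) = ½·(-4 + 0 + 156) = 76.
[PA_2A_3] = ½·((7/6)·(11/2−6) + 0·(6−(1/3)) + (39/2)·(1/3−(11/2))) = ½·(-7/12 + 0 − 403/4) = -152/3, so the A_1-coordinate is (-152/3)/76 = -2/3.
[A_1PA_3] = ½·(8·(1/3−6) + (7/6)·(6−(27/2)) + (39/2)·(27/2−(1/3))) = ½·(-136/3 − 35/4 + 1027/4) = 304/3, so the A_2-coordinate is 4/3.
[A_1A_2P] = ½·(8·(11/2−(1/3)) + 0·(1/3−(27/2)) + (7/6)·(27/2−(11/2))) = ½·(124/3 + 0 + 28/3) = 76/3, so the A_3-coordinate is 1/3.

(-2/3, 4/3, 1/3)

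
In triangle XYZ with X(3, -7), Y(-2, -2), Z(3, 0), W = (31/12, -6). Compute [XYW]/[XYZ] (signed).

1/12

[XYZ] = ½·(3·(-2−0) + (-2)·(0−(-7)) + 3·(-7−(-2))) = ½·(-6 − 14 − 15) = -35/2.
[XYW] = ½·(3·(-2−(-6)) + (-2)·(-6−(-7)) + (31/12)·(-7−(-2))) = ½·(12 − 2 − 155/12) = -35/24, so the ratio is (-35/24)/(-35/2) = 1/12.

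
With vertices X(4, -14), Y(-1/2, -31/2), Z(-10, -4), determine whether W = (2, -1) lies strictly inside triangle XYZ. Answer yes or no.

no

Barycentric coordinates of W: (111/44, -27/11, 41/44).
The three coordinates are positive, negative, positive; a point is interior exactly when all three are positive.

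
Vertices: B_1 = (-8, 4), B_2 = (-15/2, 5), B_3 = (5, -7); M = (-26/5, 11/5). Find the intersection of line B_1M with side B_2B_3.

(-10/3, 1)

Barycentric coordinates of M with respect to B_1B_2B_3: (2/5, 2/5, 1/5).
On side B_2B_3 the B_1-coordinate is zero; dropping M's B_1-weight 2/5 and renormalizing the remaining 2/5 : 1/5 gives weights 2/3, 1/3 on B_2, B_3.
N = (2/3)·(-15/2, 5) + (1/3)·(5, -7) = (-10/3, 1).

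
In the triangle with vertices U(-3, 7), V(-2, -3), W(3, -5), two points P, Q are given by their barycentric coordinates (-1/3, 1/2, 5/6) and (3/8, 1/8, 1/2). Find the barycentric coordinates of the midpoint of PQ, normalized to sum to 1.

(1/48, 5/16, 2/3)

Since both coordinate triples sum to 1, the midpoint's barycentrics are the componentwise average.
(-1/3+3/8)/2 = 1/48; similarly 5/16 and 2/3.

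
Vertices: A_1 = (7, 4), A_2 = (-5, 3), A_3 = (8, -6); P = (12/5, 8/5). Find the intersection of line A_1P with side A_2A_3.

(-2/3, 0)

Barycentric coordinates of P with respect to A_1A_2A_3: (2/5, 2/5, 1/5).
On side A_2A_3 the A_1-coordinate is zero; dropping P's A_1-weight 2/5 and renormalizing the remaining 2/5 : 1/5 gives weights 2/3, 1/3 on A_2, A_3.
Q = (2/3)·(-5, 3) + (1/3)·(8, -6) = (-2/3, 0).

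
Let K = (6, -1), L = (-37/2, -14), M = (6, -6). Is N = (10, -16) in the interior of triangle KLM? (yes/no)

Barycentric coordinates of N: (-554/245, -8/49, 839/245).
The three coordinates are negative, negative, positive; a point is interior exactly when all three are positive.

no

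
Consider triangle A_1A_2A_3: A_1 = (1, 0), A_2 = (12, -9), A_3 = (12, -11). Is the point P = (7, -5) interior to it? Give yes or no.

yes

Barycentric coordinates of P: (5/11, 1/2, 1/22).
The three coordinates are positive, positive, positive; a point is interior exactly when all three are positive.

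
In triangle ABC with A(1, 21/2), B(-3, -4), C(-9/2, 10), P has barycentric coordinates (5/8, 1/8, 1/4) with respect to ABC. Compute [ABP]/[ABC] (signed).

The signed ratio [ABP]/[ABC] equals the barycentric coordinate of P at vertex C, which is 1/4.

1/4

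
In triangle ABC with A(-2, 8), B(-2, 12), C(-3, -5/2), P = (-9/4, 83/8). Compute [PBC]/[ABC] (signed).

-1/2

[ABC] = ½·((-2)·(12−(-5/2)) + (-2)·(-5/2−8) + (-3)·(8−12)) = ½·(-29 + 21 + 12) = 2.
[PBC] = ½·((-9/4)·(12−(-5/2)) + (-2)·(-5/2−(83/8)) + (-3)·(83/8−12)) = ½·(-261/8 + 103/4 + 39/8) = -1, so the ratio is (-1)/2 = -1/2.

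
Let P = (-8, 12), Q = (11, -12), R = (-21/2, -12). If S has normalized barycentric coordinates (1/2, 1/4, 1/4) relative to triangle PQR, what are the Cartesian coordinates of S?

(-31/8, 0)

S = (1/2)·P + (1/4)·Q + (1/4)·R.
x-coordinate: (1/2)·(-8) + (1/4)·11 + (1/4)·(-21/2) = -31/8.
y-coordinate: (1/2)·12 + (1/4)·(-12) + (1/4)·(-12) = 0.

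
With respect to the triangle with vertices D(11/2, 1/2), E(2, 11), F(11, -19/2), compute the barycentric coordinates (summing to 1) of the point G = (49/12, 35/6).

(1/6, 2/3, 1/6)

Signed area of the reference triangle: [DEF] = ½·((11/2)·(11−(-19/2)) + 2·(-19/2−(1/2)) + 11·(1/2−11)) = ½·(451/4 − 20 − 231/2) = -91/8.
[GEF] = ½·((49/12)·(11−(-19/2)) + 2·(-19/2−(35/6)) + 11·(35/6−11)) = ½·(2009/24 − 92/3 − 341/6) = -91/48, so the D-coordinate is (-91/48)/(-91/8) = 1/6.
[DGF] = ½·((11/2)·(35/6−(-19/2)) + (49/12)·(-19/2−(1/2)) + 11·(1/2−(35/6))) = ½·(253/3 − 245/6 − 176/3) = -91/12, so the E-coordinate is 2/3.
[DEG] = ½·((11/2)·(11−(35/6)) + 2·(35/6−(1/2)) + (49/12)·(1/2−11)) = ½·(341/12 + 32/3 − 343/8) = -91/48, so the F-coordinate is 1/6.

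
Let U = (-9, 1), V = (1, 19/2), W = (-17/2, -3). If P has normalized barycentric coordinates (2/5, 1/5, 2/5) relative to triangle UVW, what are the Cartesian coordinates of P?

(-34/5, 11/10)

P = (2/5)·U + (1/5)·V + (2/5)·W.
x-coordinate: (2/5)·(-9) + (1/5)·1 + (2/5)·(-17/2) = -34/5.
y-coordinate: (2/5)·1 + (1/5)·(19/2) + (2/5)·(-3) = 11/10.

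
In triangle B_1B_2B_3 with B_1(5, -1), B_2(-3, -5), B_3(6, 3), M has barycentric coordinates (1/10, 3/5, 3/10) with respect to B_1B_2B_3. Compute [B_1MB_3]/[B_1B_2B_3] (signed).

3/5

The signed ratio [B_1MB_3]/[B_1B_2B_3] equals the barycentric coordinate of M at vertex B_2, which is 3/5.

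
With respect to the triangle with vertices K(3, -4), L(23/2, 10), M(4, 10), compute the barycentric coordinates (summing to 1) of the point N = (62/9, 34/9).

(4/9, 4/9, 1/9)

Signed area of the reference triangle: [KLM] = ½·(3·(10−10) + (23/2)·(10−(-4)) + 4·(-4−10)) = ½·(0 + 161 − 56) = 105/2.
[NLM] = ½·((62/9)·(10−10) + (23/2)·(10−(34/9)) + 4·(34/9−10)) = ½·(0 + 644/9 − 224/9) = 70/3, so the K-coordinate is (70/3)/(105/2) = 4/9.
[KNM] = ½·(3·(34/9−10) + (62/9)·(10−(-4)) + 4·(-4−(34/9))) = ½·(-56/3 + 868/9 − 280/9) = 70/3, so the L-coordinate is 4/9.
[KLN] = ½·(3·(10−(34/9)) + (23/2)·(34/9−(-4)) + (62/9)·(-4−10)) = ½·(56/3 + 805/9 − 868/9) = 35/6, so the M-coordinate is 1/9.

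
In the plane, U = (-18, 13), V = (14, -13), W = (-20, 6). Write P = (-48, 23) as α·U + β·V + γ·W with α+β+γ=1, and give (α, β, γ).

Signed area of the reference triangle: [UVW] = ½·((-18)·(-13−6) + 14·(6−13) + (-20)·(13−(-13))) = ½·(342 − 98 − 520) = -138.
[PVW] = ½·((-48)·(-13−6) + 14·(6−23) + (-20)·(23−(-13))) = ½·(912 − 238 − 720) = -23, so the U-coordinate is (-23)/(-138) = 1/6.
[UPW] = ½·((-18)·(23−6) + (-48)·(6−13) + (-20)·(13−23)) = ½·(-306 + 336 + 200) = 115, so the V-coordinate is -5/6.
[UVP] = ½·((-18)·(-13−23) + 14·(23−13) + (-48)·(13−(-13))) = ½·(648 + 140 − 1248) = -230, so the W-coordinate is 5/3.

(1/6, -5/6, 5/3)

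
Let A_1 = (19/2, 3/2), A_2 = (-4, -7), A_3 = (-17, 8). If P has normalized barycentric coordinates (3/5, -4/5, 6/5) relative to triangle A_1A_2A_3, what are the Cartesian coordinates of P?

(-23/2, 161/10)

P = (3/5)·A_1 + (-4/5)·A_2 + (6/5)·A_3.
x-coordinate: (3/5)·(19/2) + (-4/5)·(-4) + (6/5)·(-17) = -23/2.
y-coordinate: (3/5)·(3/2) + (-4/5)·(-7) + (6/5)·8 = 161/10.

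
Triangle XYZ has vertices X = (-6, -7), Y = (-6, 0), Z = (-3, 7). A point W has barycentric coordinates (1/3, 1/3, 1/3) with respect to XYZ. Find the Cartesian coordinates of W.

(-5, 0)

W = (1/3)·X + (1/3)·Y + (1/3)·Z.
x-coordinate: (1/3)·(-6) + (1/3)·(-6) + (1/3)·(-3) = -5.
y-coordinate: (1/3)·(-7) + (1/3)·0 + (1/3)·7 = 0.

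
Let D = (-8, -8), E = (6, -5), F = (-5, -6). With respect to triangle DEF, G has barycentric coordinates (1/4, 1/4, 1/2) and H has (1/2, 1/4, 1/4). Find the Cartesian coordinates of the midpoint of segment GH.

Barycentric coordinates of the midpoint are the average: (3/8, 1/4, 3/8).
Converting: (3/8)·D + (1/4)·E + (3/8)·F = (-27/8, -13/2).

(-27/8, -13/2)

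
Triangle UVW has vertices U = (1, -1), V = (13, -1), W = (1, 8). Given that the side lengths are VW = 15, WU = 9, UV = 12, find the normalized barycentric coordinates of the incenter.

The incenter has barycentric coordinates proportional to the opposite side lengths: (15 : 9 : 12).
Normalizing by 15+9+12 = 36 gives (5/12, 1/4, 1/3).

(5/12, 1/4, 1/3)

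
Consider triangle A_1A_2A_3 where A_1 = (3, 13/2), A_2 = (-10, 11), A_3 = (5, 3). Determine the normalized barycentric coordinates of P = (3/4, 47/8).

Signed area of the reference triangle: [A_1A_2A_3] = ½·(3·(11−3) + (-10)·(3−(13/2)) + 5·(13/2−11)) = ½·(24 + 35 − 45/2) = 73/4.
[PA_2A_3] = ½·((3/4)·(11−3) + (-10)·(3−(47/8)) + 5·(47/8−11)) = ½·(6 + 115/4 − 205/8) = 73/16, so the A_1-coordinate is (73/16)/(73/4) = 1/4.
[A_1PA_3] = ½·(3·(47/8−3) + (3/4)·(3−(13/2)) + 5·(13/2−(47/8))) = ½·(69/8 − 21/8 + 25/8) = 73/16, so the A_2-coordinate is 1/4.
[A_1A_2P] = ½·(3·(11−(47/8)) + (-10)·(47/8−(13/2)) + (3/4)·(13/2−11)) = ½·(123/8 + 25/4 − 27/8) = 73/8, so the A_3-coordinate is 1/2.

(1/4, 1/4, 1/2)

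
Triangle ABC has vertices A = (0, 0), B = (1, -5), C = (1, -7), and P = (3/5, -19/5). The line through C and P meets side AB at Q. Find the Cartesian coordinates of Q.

Barycentric coordinates of P with respect to ABC: (2/5, 1/5, 2/5).
On side AB the C-coordinate is zero; dropping P's C-weight 2/5 and renormalizing the remaining 2/5 : 1/5 gives weights 2/3, 1/3 on A, B.
Q = (2/3)·(0, 0) + (1/3)·(1, -5) = (1/3, -5/3).

(1/3, -5/3)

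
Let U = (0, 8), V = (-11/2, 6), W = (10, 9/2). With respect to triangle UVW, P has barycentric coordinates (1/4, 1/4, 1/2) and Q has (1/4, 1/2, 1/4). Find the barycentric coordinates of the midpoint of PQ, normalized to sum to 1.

Since both coordinate triples sum to 1, the midpoint's barycentrics are the componentwise average.
(1/4+1/4)/2 = 1/4; similarly 3/8 and 3/8.

(1/4, 3/8, 3/8)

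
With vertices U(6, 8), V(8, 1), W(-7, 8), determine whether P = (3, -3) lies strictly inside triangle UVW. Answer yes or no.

no

Barycentric coordinates of P: (-95/91, 11/7, 43/91).
The three coordinates are negative, positive, positive; a point is interior exactly when all three are positive.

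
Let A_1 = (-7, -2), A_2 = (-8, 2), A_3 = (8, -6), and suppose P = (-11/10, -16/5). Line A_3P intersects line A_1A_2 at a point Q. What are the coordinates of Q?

(-43/6, -4/3)

Barycentric coordinates of P with respect to A_1A_2A_3: (1/2, 1/10, 2/5).
On side A_1A_2 the A_3-coordinate is zero; dropping P's A_3-weight 2/5 and renormalizing the remaining 1/2 : 1/10 gives weights 5/6, 1/6 on A_1, A_2.
Q = (5/6)·(-7, -2) + (1/6)·(-8, 2) = (-43/6, -4/3).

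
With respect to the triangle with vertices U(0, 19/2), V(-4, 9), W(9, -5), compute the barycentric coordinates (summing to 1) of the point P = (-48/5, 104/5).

Signed area of the reference triangle: [UVW] = ½·(0·(9−(-5)) + (-4)·(-5−(19/2)) + 9·(19/2−9)) = ½·(0 + 58 + 9/2) = 125/4.
[PVW] = ½·((-48/5)·(9−(-5)) + (-4)·(-5−(104/5)) + 9·(104/5−9)) = ½·(-672/5 + 516/5 + 531/5) = 75/2, so the U-coordinate is (75/2)/(125/4) = 6/5.
[UPW] = ½·(0·(104/5−(-5)) + (-48/5)·(-5−(19/2)) + 9·(19/2−(104/5))) = ½·(0 + 696/5 − 1017/10) = 75/4, so the V-coordinate is 3/5.
[UVP] = ½·(0·(9−(104/5)) + (-4)·(104/5−(19/2)) + (-48/5)·(19/2−9)) = ½·(0 − 226/5 − 24/5) = -25, so the W-coordinate is -4/5.

(6/5, 3/5, -4/5)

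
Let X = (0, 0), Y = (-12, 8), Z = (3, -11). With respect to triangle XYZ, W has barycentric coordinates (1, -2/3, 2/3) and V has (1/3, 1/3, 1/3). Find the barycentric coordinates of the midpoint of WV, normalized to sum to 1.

Since both coordinate triples sum to 1, the midpoint's barycentrics are the componentwise average.
(1+1/3)/2 = 2/3; similarly -1/6 and 1/2.

(2/3, -1/6, 1/2)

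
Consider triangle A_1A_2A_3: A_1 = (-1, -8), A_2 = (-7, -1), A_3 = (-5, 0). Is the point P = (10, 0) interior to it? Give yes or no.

no

Barycentric coordinates of P: (3/4, -6, 25/4).
The three coordinates are positive, negative, positive; a point is interior exactly when all three are positive.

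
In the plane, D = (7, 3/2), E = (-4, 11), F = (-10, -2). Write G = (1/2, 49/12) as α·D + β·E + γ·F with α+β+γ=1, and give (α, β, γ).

Signed area of the reference triangle: [DEF] = ½·(7·(11−(-2)) + (-4)·(-2−(3/2)) + (-10)·(3/2−11)) = ½·(91 + 14 + 95) = 100.
[GEF] = ½·((1/2)·(11−(-2)) + (-4)·(-2−(49/12)) + (-10)·(49/12−11)) = ½·(13/2 + 73/3 + 415/6) = 50, so the D-coordinate is 50/100 = 1/2.
[DGF] = ½·(7·(49/12−(-2)) + (1/2)·(-2−(3/2)) + (-10)·(3/2−(49/12))) = ½·(511/12 − 7/4 + 155/6) = 100/3, so the E-coordinate is 1/3.
[DEG] = ½·(7·(11−(49/12)) + (-4)·(49/12−(3/2)) + (1/2)·(3/2−11)) = ½·(581/12 − 31/3 − 19/4) = 50/3, so the F-coordinate is 1/6.
Check: 1/2 + 1/3 + 1/6 = 1.

(1/2, 1/3, 1/6)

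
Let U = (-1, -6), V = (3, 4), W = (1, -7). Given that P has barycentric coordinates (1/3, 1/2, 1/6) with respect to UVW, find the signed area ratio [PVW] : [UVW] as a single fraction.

1/3

The signed ratio [PVW]/[UVW] equals the barycentric coordinate of P at vertex U, which is 1/3.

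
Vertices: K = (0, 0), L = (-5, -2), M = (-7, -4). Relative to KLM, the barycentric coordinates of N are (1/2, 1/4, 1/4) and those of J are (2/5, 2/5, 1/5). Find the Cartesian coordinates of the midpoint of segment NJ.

Barycentric coordinates of the midpoint are the average: (9/20, 13/40, 9/40).
Converting: (9/20)·K + (13/40)·L + (9/40)·M = (-16/5, -31/20).

(-16/5, -31/20)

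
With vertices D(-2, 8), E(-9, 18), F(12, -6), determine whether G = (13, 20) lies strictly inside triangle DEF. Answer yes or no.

no

Barycentric coordinates of G: (-95/7, 9, 39/7).
The three coordinates are negative, positive, positive; a point is interior exactly when all three are positive.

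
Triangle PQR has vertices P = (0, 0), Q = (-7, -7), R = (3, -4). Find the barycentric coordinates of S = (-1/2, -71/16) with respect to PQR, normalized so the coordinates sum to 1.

Signed area of the reference triangle: [PQR] = ½·(0·(-7−(-4)) + (-7)·(-4−0) + 3·(0−(-7))) = ½·(0 + 28 + 21) = 49/2.
[SQR] = ½·((-1/2)·(-7−(-4)) + (-7)·(-4−(-71/16)) + 3·(-71/16−(-7))) = ½·(3/2 − 49/16 + 123/16) = 49/16, so the P-coordinate is (49/16)/(49/2) = 1/8.
[PSR] = ½·(0·(-71/16−(-4)) + (-1/2)·(-4−0) + 3·(0−(-71/16))) = ½·(0 + 2 + 213/16) = 245/32, so the Q-coordinate is 5/16.
[PQS] = ½·(0·(-7−(-71/16)) + (-7)·(-71/16−0) + (-1/2)·(0−(-7))) = ½·(0 + 497/16 − 7/2) = 441/32, so the R-coordinate is 9/16.
Check: 1/8 + 5/16 + 9/16 = 1.

(1/8, 5/16, 9/16)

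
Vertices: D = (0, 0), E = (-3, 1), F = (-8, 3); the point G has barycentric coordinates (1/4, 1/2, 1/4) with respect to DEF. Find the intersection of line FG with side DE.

Line FG meets DE where the F-coordinate vanishes; zeroing G's F-weight and renormalizing leaves D, E-weights 1/4 : 1/2 → (1/3, 2/3).
So H = (1/3)·D + (2/3)·E = (-2, 2/3).

(-2, 2/3)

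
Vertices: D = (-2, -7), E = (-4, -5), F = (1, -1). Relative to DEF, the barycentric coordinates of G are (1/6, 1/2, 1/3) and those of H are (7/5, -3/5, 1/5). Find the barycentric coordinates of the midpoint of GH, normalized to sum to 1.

Since both coordinate triples sum to 1, the midpoint's barycentrics are the componentwise average.
(1/6+7/5)/2 = 47/60; similarly -1/20 and 4/15.

(47/60, -1/20, 4/15)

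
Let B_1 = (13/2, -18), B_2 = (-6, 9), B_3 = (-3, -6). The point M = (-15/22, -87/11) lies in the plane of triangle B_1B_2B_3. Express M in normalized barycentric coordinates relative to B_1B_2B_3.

(3/11, 1/11, 7/11)

Signed area of the reference triangle: [B_1B_2B_3] = ½·((13/2)·(9−(-6)) + (-6)·(-6−(-18)) + (-3)·(-18−9)) = ½·(195/2 − 72 + 81) = 213/4.
[MB_2B_3] = ½·((-15/22)·(9−(-6)) + (-6)·(-6−(-87/11)) + (-3)·(-87/11−9)) = ½·(-225/22 − 126/11 + 558/11) = 639/44, so the B_1-coordinate is (639/44)/(213/4) = 3/11.
[B_1MB_3] = ½·((13/2)·(-87/11−(-6)) + (-15/22)·(-6−(-18)) + (-3)·(-18−(-87/11))) = ½·(-273/22 − 90/11 + 333/11) = 213/44, so the B_2-coordinate is 1/11.
[B_1B_2M] = ½·((13/2)·(9−(-87/11)) + (-6)·(-87/11−(-18)) + (-15/22)·(-18−9)) = ½·(1209/11 − 666/11 + 405/22) = 1491/44, so the B_3-coordinate is 7/11.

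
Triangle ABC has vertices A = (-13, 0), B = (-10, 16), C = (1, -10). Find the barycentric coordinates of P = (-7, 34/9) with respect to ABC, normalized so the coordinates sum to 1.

(2/9, 4/9, 1/3)

Signed area of the reference triangle: [ABC] = ½·((-13)·(16−(-10)) + (-10)·(-10−0) + 1·(0−16)) = ½·(-338 + 100 − 16) = -127.
[PBC] = ½·((-7)·(16−(-10)) + (-10)·(-10−(34/9)) + 1·(34/9−16)) = ½·(-182 + 1240/9 − 110/9) = -254/9, so the A-coordinate is (-254/9)/(-127) = 2/9.
[APC] = ½·((-13)·(34/9−(-10)) + (-7)·(-10−0) + 1·(0−(34/9))) = ½·(-1612/9 + 70 − 34/9) = -508/9, so the B-coordinate is 4/9.
[ABP] = ½·((-13)·(16−(34/9)) + (-10)·(34/9−0) + (-7)·(0−16)) = ½·(-1430/9 − 340/9 + 112) = -127/3, so the C-coordinate is 1/3.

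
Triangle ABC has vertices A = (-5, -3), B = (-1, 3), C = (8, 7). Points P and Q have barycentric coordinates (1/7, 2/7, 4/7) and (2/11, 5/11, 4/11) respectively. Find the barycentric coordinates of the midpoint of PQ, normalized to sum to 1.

(25/154, 57/154, 36/77)

Since both coordinate triples sum to 1, the midpoint's barycentrics are the componentwise average.
(1/7+2/11)/2 = 25/154; similarly 57/154 and 36/77.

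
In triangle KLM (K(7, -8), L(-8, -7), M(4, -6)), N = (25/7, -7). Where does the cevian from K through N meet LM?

Barycentric coordinates of N with respect to KLM: (3/7, 1/7, 3/7).
On side LM the K-coordinate is zero; dropping N's K-weight 3/7 and renormalizing the remaining 1/7 : 3/7 gives weights 1/4, 3/4 on L, M.
J = (1/4)·(-8, -7) + (3/4)·(4, -6) = (1, -25/4).

(1, -25/4)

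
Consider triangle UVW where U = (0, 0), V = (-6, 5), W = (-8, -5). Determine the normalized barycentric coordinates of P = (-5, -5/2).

(5/14, 1/14, 4/7)

Signed area of the reference triangle: [UVW] = ½·(0·(5−(-5)) + (-6)·(-5−0) + (-8)·(0−5)) = ½·(0 + 30 + 40) = 35.
[PVW] = ½·((-5)·(5−(-5)) + (-6)·(-5−(-5/2)) + (-8)·(-5/2−5)) = ½·(-50 + 15 + 60) = 25/2, so the U-coordinate is (25/2)/35 = 5/14.
[UPW] = ½·(0·(-5/2−(-5)) + (-5)·(-5−0) + (-8)·(0−(-5/2))) = ½·(0 + 25 − 20) = 5/2, so the V-coordinate is 1/14.
[UVP] = ½·(0·(5−(-5/2)) + (-6)·(-5/2−0) + (-5)·(0−5)) = ½·(0 + 15 + 25) = 20, so the W-coordinate is 4/7.
Check: 5/14 + 1/14 + 4/7 = 1.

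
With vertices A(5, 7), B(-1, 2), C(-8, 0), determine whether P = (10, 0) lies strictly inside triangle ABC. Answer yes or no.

no

Barycentric coordinates of P: (-36/23, 126/23, -67/23).
The three coordinates are negative, positive, negative; a point is interior exactly when all three are positive.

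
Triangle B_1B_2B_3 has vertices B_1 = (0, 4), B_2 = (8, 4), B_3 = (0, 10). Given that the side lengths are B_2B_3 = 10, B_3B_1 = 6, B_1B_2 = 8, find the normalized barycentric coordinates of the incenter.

(5/12, 1/4, 1/3)

The incenter has barycentric coordinates proportional to the opposite side lengths: (10 : 6 : 8).
Normalizing by 10+6+8 = 24 gives (5/12, 1/4, 1/3).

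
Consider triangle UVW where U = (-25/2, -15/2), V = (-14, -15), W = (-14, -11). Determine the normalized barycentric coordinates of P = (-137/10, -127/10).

(1/5, 3/5, 1/5)

Signed area of the reference triangle: [UVW] = ½·((-25/2)·(-15−(-11)) + (-14)·(-11−(-15/2)) + (-14)·(-15/2−(-15))) = ½·(50 + 49 − 105) = -3.
[PVW] = ½·((-137/10)·(-15−(-11)) + (-14)·(-11−(-127/10)) + (-14)·(-127/10−(-15))) = ½·(274/5 − 119/5 − 161/5) = -3/5, so the U-coordinate is (-3/5)/(-3) = 1/5.
[UPW] = ½·((-25/2)·(-127/10−(-11)) + (-137/10)·(-11−(-15/2)) + (-14)·(-15/2−(-127/10))) = ½·(85/4 + 959/20 − 364/5) = -9/5, so the V-coordinate is 3/5.
[UVP] = ½·((-25/2)·(-15−(-127/10)) + (-14)·(-127/10−(-15/2)) + (-137/10)·(-15/2−(-15))) = ½·(115/4 + 364/5 − 411/4) = -3/5, so the W-coordinate is 1/5.
Check: 1/5 + 3/5 + 1/5 = 1.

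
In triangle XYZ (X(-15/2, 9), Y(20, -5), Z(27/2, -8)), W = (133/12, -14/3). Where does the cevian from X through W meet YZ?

(74/5, -37/5)

Barycentric coordinates of W with respect to XYZ: (1/6, 1/6, 2/3).
On side YZ the X-coordinate is zero; dropping W's X-weight 1/6 and renormalizing the remaining 1/6 : 2/3 gives weights 1/5, 4/5 on Y, Z.
V = (1/5)·(20, -5) + (4/5)·(27/2, -8) = (74/5, -37/5).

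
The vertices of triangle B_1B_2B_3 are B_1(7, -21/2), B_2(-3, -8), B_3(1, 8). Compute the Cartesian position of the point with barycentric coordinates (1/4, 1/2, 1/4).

(1/2, -37/8)

M = (1/4)·B_1 + (1/2)·B_2 + (1/4)·B_3.
x-coordinate: (1/4)·7 + (1/2)·(-3) + (1/4)·1 = 1/2.
y-coordinate: (1/4)·(-21/2) + (1/2)·(-8) + (1/4)·8 = -37/8.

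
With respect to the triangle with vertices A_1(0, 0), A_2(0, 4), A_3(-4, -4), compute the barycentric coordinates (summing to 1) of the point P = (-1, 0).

(1/2, 1/4, 1/4)

Signed area of the reference triangle: [A_1A_2A_3] = ½·(0·(4−(-4)) + 0·(-4−0) + (-4)·(0−4)) = ½·(0 + 0 + 16) = 8.
[PA_2A_3] = ½·((-1)·(4−(-4)) + 0·(-4−0) + (-4)·(0−4)) = ½·(-8 + 0 + 16) = 4, so the A_1-coordinate is 4/8 = 1/2.
[A_1PA_3] = ½·(0·(0−(-4)) + (-1)·(-4−0) + (-4)·(0−0)) = ½·(0 + 4 + 0) = 2, so the A_2-coordinate is 1/4.
[A_1A_2P] = ½·(0·(4−0) + 0·(0−0) + (-1)·(0−4)) = ½·(0 + 0 + 4) = 2, so the A_3-coordinate is 1/4.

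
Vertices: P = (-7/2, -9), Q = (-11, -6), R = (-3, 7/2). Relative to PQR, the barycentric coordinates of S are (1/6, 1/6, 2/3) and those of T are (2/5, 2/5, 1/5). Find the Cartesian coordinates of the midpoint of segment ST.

Barycentric coordinates of the midpoint are the average: (17/60, 17/60, 13/30).
Converting: (17/60)·P + (17/60)·Q + (13/30)·R = (-649/120, -41/15).

(-649/120, -41/15)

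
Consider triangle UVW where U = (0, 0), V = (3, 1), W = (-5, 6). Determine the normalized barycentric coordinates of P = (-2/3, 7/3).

Signed area of the reference triangle: [UVW] = ½·(0·(1−6) + 3·(6−0) + (-5)·(0−1)) = ½·(0 + 18 + 5) = 23/2.
[PVW] = ½·((-2/3)·(1−6) + 3·(6−(7/3)) + (-5)·(7/3−1)) = ½·(10/3 + 11 − 20/3) = 23/6, so the U-coordinate is (23/6)/(23/2) = 1/3.
[UPW] = ½·(0·(7/3−6) + (-2/3)·(6−0) + (-5)·(0−(7/3))) = ½·(0 − 4 + 35/3) = 23/6, so the V-coordinate is 1/3.
[UVP] = ½·(0·(1−(7/3)) + 3·(7/3−0) + (-2/3)·(0−1)) = ½·(0 + 7 + 2/3) = 23/6, so the W-coordinate is 1/3.
Check: 1/3 + 1/3 + 1/3 = 1.

(1/3, 1/3, 1/3)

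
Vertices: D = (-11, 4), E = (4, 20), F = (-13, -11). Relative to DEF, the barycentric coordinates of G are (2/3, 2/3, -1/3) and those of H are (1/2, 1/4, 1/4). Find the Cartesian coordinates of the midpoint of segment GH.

(-97/24, 287/24)

Barycentric coordinates of the midpoint are the average: (7/12, 11/24, -1/24).
Converting: (7/12)·D + (11/24)·E + (-1/24)·F = (-97/24, 287/24).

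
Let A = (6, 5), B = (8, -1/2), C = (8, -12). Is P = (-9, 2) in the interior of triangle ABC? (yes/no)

no

Barycentric coordinates of P: (17/2, -261/23, 177/46).
The three coordinates are positive, negative, positive; a point is interior exactly when all three are positive.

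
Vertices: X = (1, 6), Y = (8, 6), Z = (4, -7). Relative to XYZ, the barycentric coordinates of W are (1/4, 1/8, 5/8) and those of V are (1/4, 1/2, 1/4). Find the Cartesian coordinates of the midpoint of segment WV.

Barycentric coordinates of the midpoint are the average: (1/4, 5/16, 7/16).
Converting: (1/4)·X + (5/16)·Y + (7/16)·Z = (9/2, 5/16).

(9/2, 5/16)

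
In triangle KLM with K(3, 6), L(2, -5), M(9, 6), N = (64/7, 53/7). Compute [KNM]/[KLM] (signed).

[KLM] = ½·(3·(-5−6) + 2·(6−6) + 9·(6−(-5))) = ½·(-33 + 0 + 99) = 33.
[KNM] = ½·(3·(53/7−6) + (64/7)·(6−6) + 9·(6−(53/7))) = ½·(33/7 + 0 − 99/7) = -33/7, so the ratio is (-33/7)/33 = -1/7.

-1/7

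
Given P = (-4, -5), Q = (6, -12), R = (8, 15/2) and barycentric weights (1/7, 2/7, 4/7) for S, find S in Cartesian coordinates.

S = (1/7)·P + (2/7)·Q + (4/7)·R.
x-coordinate: (1/7)·(-4) + (2/7)·6 + (4/7)·8 = 40/7.
y-coordinate: (1/7)·(-5) + (2/7)·(-12) + (4/7)·(15/2) = 1/7.

(40/7, 1/7)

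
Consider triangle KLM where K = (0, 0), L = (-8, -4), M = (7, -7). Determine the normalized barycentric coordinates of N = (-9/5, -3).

Signed area of the reference triangle: [KLM] = ½·(0·(-4−(-7)) + (-8)·(-7−0) + 7·(0−(-4))) = ½·(0 + 56 + 28) = 42.
[NLM] = ½·((-9/5)·(-4−(-7)) + (-8)·(-7−(-3)) + 7·(-3−(-4))) = ½·(-27/5 + 32 + 7) = 84/5, so the K-coordinate is (84/5)/42 = 2/5.
[KNM] = ½·(0·(-3−(-7)) + (-9/5)·(-7−0) + 7·(0−(-3))) = ½·(0 + 63/5 + 21) = 84/5, so the L-coordinate is 2/5.
[KLN] = ½·(0·(-4−(-3)) + (-8)·(-3−0) + (-9/5)·(0−(-4))) = ½·(0 + 24 − 36/5) = 42/5, so the M-coordinate is 1/5.

(2/5, 2/5, 1/5)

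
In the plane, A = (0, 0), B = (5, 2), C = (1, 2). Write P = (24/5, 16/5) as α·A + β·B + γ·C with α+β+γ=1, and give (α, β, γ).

(-3/5, 4/5, 4/5)

Signed area of the reference triangle: [ABC] = ½·(0·(2−2) + 5·(2−0) + 1·(0−2)) = ½·(0 + 10 − 2) = 4.
[PBC] = ½·((24/5)·(2−2) + 5·(2−(16/5)) + 1·(16/5−2)) = ½·(0 − 6 + 6/5) = -12/5, so the A-coordinate is (-12/5)/4 = -3/5.
[APC] = ½·(0·(16/5−2) + (24/5)·(2−0) + 1·(0−(16/5))) = ½·(0 + 48/5 − 16/5) = 16/5, so the B-coordinate is 4/5.
[ABP] = ½·(0·(2−(16/5)) + 5·(16/5−0) + (24/5)·(0−2)) = ½·(0 + 16 − 48/5) = 16/5, so the C-coordinate is 4/5.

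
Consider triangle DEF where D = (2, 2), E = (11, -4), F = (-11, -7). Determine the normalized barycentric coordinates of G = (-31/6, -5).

Signed area of the reference triangle: [DEF] = ½·(2·(-4−(-7)) + 11·(-7−2) + (-11)·(2−(-4))) = ½·(6 − 99 − 66) = -159/2.
[GEF] = ½·((-31/6)·(-4−(-7)) + 11·(-7−(-5)) + (-11)·(-5−(-4))) = ½·(-31/2 − 22 + 11) = -53/4, so the D-coordinate is (-53/4)/(-159/2) = 1/6.
[DGF] = ½·(2·(-5−(-7)) + (-31/6)·(-7−2) + (-11)·(2−(-5))) = ½·(4 + 93/2 − 77) = -53/4, so the E-coordinate is 1/6.
[DEG] = ½·(2·(-4−(-5)) + 11·(-5−2) + (-31/6)·(2−(-4))) = ½·(2 − 77 − 31) = -53, so the F-coordinate is 2/3.
Check: 1/6 + 1/6 + 2/3 = 1.

(1/6, 1/6, 2/3)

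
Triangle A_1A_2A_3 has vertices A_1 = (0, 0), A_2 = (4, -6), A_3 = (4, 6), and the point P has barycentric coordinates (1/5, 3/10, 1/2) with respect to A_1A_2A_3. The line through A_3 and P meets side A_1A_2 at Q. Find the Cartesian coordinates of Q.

(12/5, -18/5)

Line A_3P meets A_1A_2 where the A_3-coordinate vanishes; zeroing P's A_3-weight and renormalizing leaves A_1, A_2-weights 1/5 : 3/10 → (2/5, 3/5).
So Q = (2/5)·A_1 + (3/5)·A_2 = (12/5, -18/5).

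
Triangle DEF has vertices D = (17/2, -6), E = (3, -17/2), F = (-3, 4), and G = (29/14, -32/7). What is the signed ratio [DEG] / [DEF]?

2/7

[DEF] = ½·((17/2)·(-17/2−4) + 3·(4−(-6)) + (-3)·(-6−(-17/2))) = ½·(-425/4 + 30 − 15/2) = -335/8.
[DEG] = ½·((17/2)·(-17/2−(-32/7)) + 3·(-32/7−(-6)) + (29/14)·(-6−(-17/2))) = ½·(-935/28 + 30/7 + 145/28) = -335/28, so the ratio is (-335/28)/(-335/8) = 2/7.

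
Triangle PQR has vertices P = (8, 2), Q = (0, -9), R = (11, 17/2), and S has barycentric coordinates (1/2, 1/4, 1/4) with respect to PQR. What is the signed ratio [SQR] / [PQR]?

1/2

The signed ratio [SQR]/[PQR] equals the barycentric coordinate of S at vertex P, which is 1/2.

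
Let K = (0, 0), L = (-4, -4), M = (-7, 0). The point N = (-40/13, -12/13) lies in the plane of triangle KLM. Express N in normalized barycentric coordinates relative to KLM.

Signed area of the reference triangle: [KLM] = ½·(0·(-4−0) + (-4)·(0−0) + (-7)·(0−(-4))) = ½·(0 + 0 − 28) = -14.
[NLM] = ½·((-40/13)·(-4−0) + (-4)·(0−(-12/13)) + (-7)·(-12/13−(-4))) = ½·(160/13 − 48/13 − 280/13) = -84/13, so the K-coordinate is (-84/13)/(-14) = 6/13.
[KNM] = ½·(0·(-12/13−0) + (-40/13)·(0−0) + (-7)·(0−(-12/13))) = ½·(0 + 0 − 84/13) = -42/13, so the L-coordinate is 3/13.
[KLN] = ½·(0·(-4−(-12/13)) + (-4)·(-12/13−0) + (-40/13)·(0−(-4))) = ½·(0 + 48/13 − 160/13) = -56/13, so the M-coordinate is 4/13.
Check: 6/13 + 3/13 + 4/13 = 1.

(6/13, 3/13, 4/13)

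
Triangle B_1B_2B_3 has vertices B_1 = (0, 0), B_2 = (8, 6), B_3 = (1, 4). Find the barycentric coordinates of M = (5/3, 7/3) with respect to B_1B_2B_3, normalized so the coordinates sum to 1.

Signed area of the reference triangle: [B_1B_2B_3] = ½·(0·(6−4) + 8·(4−0) + 1·(0−6)) = ½·(0 + 32 − 6) = 13.
[MB_2B_3] = ½·((5/3)·(6−4) + 8·(4−(7/3)) + 1·(7/3−6)) = ½·(10/3 + 40/3 − 11/3) = 13/2, so the B_1-coordinate is (13/2)/13 = 1/2.
[B_1MB_3] = ½·(0·(7/3−4) + (5/3)·(4−0) + 1·(0−(7/3))) = ½·(0 + 20/3 − 7/3) = 13/6, so the B_2-coordinate is 1/6.
[B_1B_2M] = ½·(0·(6−(7/3)) + 8·(7/3−0) + (5/3)·(0−6)) = ½·(0 + 56/3 − 10) = 13/3, so the B_3-coordinate is 1/3.
Check: 1/2 + 1/6 + 1/3 = 1.

(1/2, 1/6, 1/3)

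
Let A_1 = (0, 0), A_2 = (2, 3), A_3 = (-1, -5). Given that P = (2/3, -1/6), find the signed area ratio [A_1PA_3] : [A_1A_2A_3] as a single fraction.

[A_1A_2A_3] = ½·(0·(3−(-5)) + 2·(-5−0) + (-1)·(0−3)) = ½·(0 − 10 + 3) = -7/2.
[A_1PA_3] = ½·(0·(-1/6−(-5)) + (2/3)·(-5−0) + (-1)·(0−(-1/6))) = ½·(0 − 10/3 − 1/6) = -7/4, so the ratio is (-7/4)/(-7/2) = 1/2.

1/2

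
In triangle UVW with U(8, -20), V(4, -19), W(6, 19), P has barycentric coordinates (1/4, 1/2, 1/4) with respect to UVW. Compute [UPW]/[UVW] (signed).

1/2

The signed ratio [UPW]/[UVW] equals the barycentric coordinate of P at vertex V, which is 1/2.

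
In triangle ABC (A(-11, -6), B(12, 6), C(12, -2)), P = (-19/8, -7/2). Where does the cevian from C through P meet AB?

Barycentric coordinates of P with respect to ABC: (5/8, 1/8, 1/4).
On side AB the C-coordinate is zero; dropping P's C-weight 1/4 and renormalizing the remaining 5/8 : 1/8 gives weights 5/6, 1/6 on A, B.
Q = (5/6)·(-11, -6) + (1/6)·(12, 6) = (-43/6, -4).

(-43/6, -4)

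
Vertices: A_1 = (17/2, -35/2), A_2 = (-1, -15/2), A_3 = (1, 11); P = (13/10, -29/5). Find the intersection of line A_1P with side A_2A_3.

Barycentric coordinates of P with respect to A_1A_2A_3: (1/5, 3/5, 1/5).
On side A_2A_3 the A_1-coordinate is zero; dropping P's A_1-weight 1/5 and renormalizing the remaining 3/5 : 1/5 gives weights 3/4, 1/4 on A_2, A_3.
Q = (3/4)·(-1, -15/2) + (1/4)·(1, 11) = (-1/2, -23/8).

(-1/2, -23/8)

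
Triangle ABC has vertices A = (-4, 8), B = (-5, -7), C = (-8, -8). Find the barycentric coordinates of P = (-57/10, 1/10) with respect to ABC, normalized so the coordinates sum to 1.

Signed area of the reference triangle: [ABC] = ½·((-4)·(-7−(-8)) + (-5)·(-8−8) + (-8)·(8−(-7))) = ½·(-4 + 80 − 120) = -22.
[PBC] = ½·((-57/10)·(-7−(-8)) + (-5)·(-8−(1/10)) + (-8)·(1/10−(-7))) = ½·(-57/10 + 81/2 − 284/5) = -11, so the A-coordinate is (-11)/(-22) = 1/2.
[APC] = ½·((-4)·(1/10−(-8)) + (-57/10)·(-8−8) + (-8)·(8−(1/10))) = ½·(-162/5 + 456/5 − 316/5) = -11/5, so the B-coordinate is 1/10.
[ABP] = ½·((-4)·(-7−(1/10)) + (-5)·(1/10−8) + (-57/10)·(8−(-7))) = ½·(142/5 + 79/2 − 171/2) = -44/5, so the C-coordinate is 2/5.

(1/2, 1/10, 2/5)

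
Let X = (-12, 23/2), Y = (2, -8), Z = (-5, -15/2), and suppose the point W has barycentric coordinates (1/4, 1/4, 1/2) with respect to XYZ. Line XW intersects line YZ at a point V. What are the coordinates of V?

(-8/3, -23/3)

Line XW meets YZ where the X-coordinate vanishes; zeroing W's X-weight and renormalizing leaves Y, Z-weights 1/4 : 1/2 → (1/3, 2/3).
So V = (1/3)·Y + (2/3)·Z = (-8/3, -23/3).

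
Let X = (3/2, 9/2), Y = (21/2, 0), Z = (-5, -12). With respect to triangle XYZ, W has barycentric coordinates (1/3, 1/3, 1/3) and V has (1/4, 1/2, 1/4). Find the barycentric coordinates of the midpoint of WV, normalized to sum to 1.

(7/24, 5/12, 7/24)

Since both coordinate triples sum to 1, the midpoint's barycentrics are the componentwise average.
(1/3+1/4)/2 = 7/24; similarly 5/12 and 7/24.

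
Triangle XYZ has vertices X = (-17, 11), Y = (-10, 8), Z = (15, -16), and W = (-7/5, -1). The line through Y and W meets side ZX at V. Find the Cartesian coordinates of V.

(13/3, -7)

Barycentric coordinates of W with respect to XYZ: (1/5, 2/5, 2/5).
On side ZX the Y-coordinate is zero; dropping W's Y-weight 2/5 and renormalizing the remaining 2/5 : 1/5 gives weights 2/3, 1/3 on Z, X.
V = (2/3)·(15, -16) + (1/3)·(-17, 11) = (13/3, -7).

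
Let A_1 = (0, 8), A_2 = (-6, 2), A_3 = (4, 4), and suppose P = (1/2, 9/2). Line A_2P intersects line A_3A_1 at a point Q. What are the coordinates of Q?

Barycentric coordinates of P with respect to A_1A_2A_3: (1/4, 1/4, 1/2).
On side A_3A_1 the A_2-coordinate is zero; dropping P's A_2-weight 1/4 and renormalizing the remaining 1/2 : 1/4 gives weights 2/3, 1/3 on A_3, A_1.
Q = (2/3)·(4, 4) + (1/3)·(0, 8) = (8/3, 16/3).

(8/3, 16/3)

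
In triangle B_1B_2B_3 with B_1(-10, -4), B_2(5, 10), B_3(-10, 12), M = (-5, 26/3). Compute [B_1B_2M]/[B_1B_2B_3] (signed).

1/2

[B_1B_2B_3] = ½·((-10)·(10−12) + 5·(12−(-4)) + (-10)·(-4−10)) = ½·(20 + 80 + 140) = 120.
[B_1B_2M] = ½·((-10)·(10−(26/3)) + 5·(26/3−(-4)) + (-5)·(-4−10)) = ½·(-40/3 + 190/3 + 70) = 60, so the ratio is 60/120 = 1/2.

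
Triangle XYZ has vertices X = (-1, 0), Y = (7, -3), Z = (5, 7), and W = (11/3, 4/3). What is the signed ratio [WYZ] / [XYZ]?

[XYZ] = ½·((-1)·(-3−7) + 7·(7−0) + 5·(0−(-3))) = ½·(10 + 49 + 15) = 37.
[WYZ] = ½·((11/3)·(-3−7) + 7·(7−(4/3)) + 5·(4/3−(-3))) = ½·(-110/3 + 119/3 + 65/3) = 37/3, so the ratio is (37/3)/37 = 1/3.

1/3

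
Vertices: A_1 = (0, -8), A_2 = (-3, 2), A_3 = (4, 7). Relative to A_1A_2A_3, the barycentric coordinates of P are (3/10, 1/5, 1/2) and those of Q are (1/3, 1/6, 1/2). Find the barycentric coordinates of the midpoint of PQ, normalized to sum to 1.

Since both coordinate triples sum to 1, the midpoint's barycentrics are the componentwise average.
(3/10+1/3)/2 = 19/60; similarly 11/60 and 1/2.

(19/60, 11/60, 1/2)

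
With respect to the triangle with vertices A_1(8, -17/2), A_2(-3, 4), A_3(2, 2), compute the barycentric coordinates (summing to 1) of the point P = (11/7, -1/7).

Signed area of the reference triangle: [A_1A_2A_3] = ½·(8·(4−2) + (-3)·(2−(-17/2)) + 2·(-17/2−4)) = ½·(16 − 63/2 − 25) = -81/4.
[PA_2A_3] = ½·((11/7)·(4−2) + (-3)·(2−(-1/7)) + 2·(-1/7−4)) = ½·(22/7 − 45/7 − 58/7) = -81/14, so the A_1-coordinate is (-81/14)/(-81/4) = 2/7.
[A_1PA_3] = ½·(8·(-1/7−2) + (11/7)·(2−(-17/2)) + 2·(-17/2−(-1/7))) = ½·(-120/7 + 33/2 − 117/7) = -243/28, so the A_2-coordinate is 3/7.
[A_1A_2P] = ½·(8·(4−(-1/7)) + (-3)·(-1/7−(-17/2)) + (11/7)·(-17/2−4)) = ½·(232/7 − 351/14 − 275/14) = -81/14, so the A_3-coordinate is 2/7.
Check: 2/7 + 3/7 + 2/7 = 1.

(2/7, 3/7, 2/7)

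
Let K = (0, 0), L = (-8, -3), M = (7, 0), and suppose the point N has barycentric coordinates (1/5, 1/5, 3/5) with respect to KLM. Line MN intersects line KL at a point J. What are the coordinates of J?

(-4, -3/2)

Line MN meets KL where the M-coordinate vanishes; zeroing N's M-weight and renormalizing leaves K, L-weights 1/5 : 1/5 → (1/2, 1/2).
So J = (1/2)·K + (1/2)·L = (-4, -3/2).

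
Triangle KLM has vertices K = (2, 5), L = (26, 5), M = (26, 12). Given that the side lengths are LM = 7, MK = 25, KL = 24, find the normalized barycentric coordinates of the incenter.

The incenter has barycentric coordinates proportional to the opposite side lengths: (7 : 25 : 24).
Normalizing by 7+25+24 = 56 gives (1/8, 25/56, 3/7).

(1/8, 25/56, 3/7)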